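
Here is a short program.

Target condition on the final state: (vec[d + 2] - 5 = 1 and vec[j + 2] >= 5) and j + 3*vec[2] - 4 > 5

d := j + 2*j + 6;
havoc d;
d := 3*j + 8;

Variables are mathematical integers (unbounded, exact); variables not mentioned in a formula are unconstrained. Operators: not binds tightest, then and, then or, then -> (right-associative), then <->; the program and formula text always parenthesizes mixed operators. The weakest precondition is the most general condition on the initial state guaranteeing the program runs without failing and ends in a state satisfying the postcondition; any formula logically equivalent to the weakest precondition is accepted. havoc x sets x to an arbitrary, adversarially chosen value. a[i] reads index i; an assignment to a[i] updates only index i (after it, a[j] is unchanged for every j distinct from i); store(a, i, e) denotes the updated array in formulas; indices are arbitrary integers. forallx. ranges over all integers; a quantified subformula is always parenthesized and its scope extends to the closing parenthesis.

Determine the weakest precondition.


Working backward. After the program, the postcondition (vec[d + 2] - 5 = 1 and vec[j + 2] >= 5) and j + 3*vec[2] - 4 > 5 must hold; in canonical form it is vec[d + 2] = 6 and vec[j + 2] >= 5 and 3*vec[2] + j > 9.
Before d := 3*j + 8: vec[3*j + 10] = 6 and vec[j + 2] >= 5 and 3*vec[2] + j > 9
Before havoc d: vec[3*j + 10] = 6 and vec[j + 2] >= 5 and 3*vec[2] + j > 9
Before d := j + 2*j + 6: vec[3*j + 10] = 6 and vec[j + 2] >= 5 and 3*vec[2] + j > 9
Answer: WP = vec[3*j + 10] = 6 and vec[j + 2] >= 5 and 3*vec[2] + j > 9


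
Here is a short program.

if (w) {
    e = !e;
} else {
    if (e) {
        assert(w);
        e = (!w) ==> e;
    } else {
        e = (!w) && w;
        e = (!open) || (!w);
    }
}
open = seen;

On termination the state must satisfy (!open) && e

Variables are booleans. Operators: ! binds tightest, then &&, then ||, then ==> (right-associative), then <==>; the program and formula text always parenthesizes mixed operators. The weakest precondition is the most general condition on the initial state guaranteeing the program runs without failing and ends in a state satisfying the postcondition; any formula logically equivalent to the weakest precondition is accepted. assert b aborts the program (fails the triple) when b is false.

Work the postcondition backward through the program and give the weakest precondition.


Working backward. After the program, (!open) && e must hold.
Before open := seen: (!seen) && e
Then branch requires (!seen) && (!e); else branch requires (e ==> (w && (!seen) && ((!w) ==> e))) && ((!e) ==> ((!seen) && ((!open) || (!w)))).
Before the if: (w ==> ((!seen) && (!e))) && ((!w) ==> ((e ==> (w && (!seen) && ((!w) ==> e))) && ((!e) ==> ((!seen) && ((!open) || (!w))))))
Answer: WP = (w ==> ((!seen) && (!e))) && ((!w) ==> ((e ==> (w && (!seen) && ((!w) ==> e))) && ((!e) ==> ((!seen) && ((!open) || (!w))))))


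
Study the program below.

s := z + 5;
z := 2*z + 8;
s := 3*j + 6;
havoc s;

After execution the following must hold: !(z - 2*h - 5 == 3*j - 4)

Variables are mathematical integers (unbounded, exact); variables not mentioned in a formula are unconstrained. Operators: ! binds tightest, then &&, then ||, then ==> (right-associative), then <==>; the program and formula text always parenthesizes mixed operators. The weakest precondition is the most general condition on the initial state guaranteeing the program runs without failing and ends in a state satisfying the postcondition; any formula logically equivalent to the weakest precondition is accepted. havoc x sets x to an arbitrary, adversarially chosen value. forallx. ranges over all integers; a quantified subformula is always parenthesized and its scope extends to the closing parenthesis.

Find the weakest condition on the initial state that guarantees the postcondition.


Working backward. After the program, the postcondition !(z - 2*h - 5 == 3*j - 4) must hold; in canonical form it is !(z == 2*h + 3*j + 1).
Before havoc s: !(z == 2*h + 3*j + 1)
Before s := 3*j + 6: !(z == 2*h + 3*j + 1)
Before z := 2*z + 8: !(2*z == 2*h + 3*j - 7)
Before s := z + 5: !(2*z == 2*h + 3*j - 7)
Answer: WP = !(2*z == 2*h + 3*j - 7)


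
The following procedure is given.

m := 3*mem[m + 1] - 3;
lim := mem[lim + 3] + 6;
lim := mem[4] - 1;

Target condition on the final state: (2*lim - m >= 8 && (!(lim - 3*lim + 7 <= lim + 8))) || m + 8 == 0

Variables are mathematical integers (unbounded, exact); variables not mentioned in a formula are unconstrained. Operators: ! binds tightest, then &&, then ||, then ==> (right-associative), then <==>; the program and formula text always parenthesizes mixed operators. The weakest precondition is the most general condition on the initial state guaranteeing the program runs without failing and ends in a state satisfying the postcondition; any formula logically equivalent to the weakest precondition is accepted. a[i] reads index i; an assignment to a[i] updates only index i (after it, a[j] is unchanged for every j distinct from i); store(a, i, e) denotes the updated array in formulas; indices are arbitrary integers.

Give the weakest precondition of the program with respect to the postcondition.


Working backward. After the program, the postcondition (2*lim - m >= 8 && (!(lim - 3*lim + 7 <= lim + 8))) || m + 8 == 0 must hold; in canonical form it is (2*lim >= m + 8 && (!(3*lim >= -1))) || m == -8.
Before lim := mem[4] - 1: (2*mem[4] >= m + 10 && (!(3*mem[4] >= 2))) || m == -8
Before lim := mem[lim + 3] + 6: (2*mem[4] >= m + 10 && (!(3*mem[4] >= 2))) || m == -8
Before m := 3*mem[m + 1] - 3: (2*mem[4] >= 3*mem[m + 1] + 7 && (!(3*mem[4] >= 2))) || 3*mem[m + 1] == -5
Answer: WP = (2*mem[4] >= 3*mem[m + 1] + 7 && (!(3*mem[4] >= 2))) || 3*mem[m + 1] == -5


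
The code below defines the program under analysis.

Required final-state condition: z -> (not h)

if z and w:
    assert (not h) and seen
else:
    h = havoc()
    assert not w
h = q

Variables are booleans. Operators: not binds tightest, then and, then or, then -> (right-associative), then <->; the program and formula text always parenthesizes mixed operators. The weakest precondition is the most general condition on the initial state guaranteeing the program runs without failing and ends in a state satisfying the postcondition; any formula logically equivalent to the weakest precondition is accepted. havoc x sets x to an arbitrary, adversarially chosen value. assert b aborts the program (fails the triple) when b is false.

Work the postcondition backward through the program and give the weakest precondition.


Working backward. After the program, z -> (not h) must hold.
Before h := q: z -> (not q)
Then branch requires (not h) and seen and (z -> (not q)); else branch requires (not w) and (z -> (not q)).
Before the if: ((z and w) -> ((not h) and seen and (z -> (not q)))) and ((not (z and w)) -> ((not w) and (z -> (not q))))
Answer: WP = ((z and w) -> ((not h) and seen and (z -> (not q)))) and ((not (z and w)) -> ((not w) and (z -> (not q))))


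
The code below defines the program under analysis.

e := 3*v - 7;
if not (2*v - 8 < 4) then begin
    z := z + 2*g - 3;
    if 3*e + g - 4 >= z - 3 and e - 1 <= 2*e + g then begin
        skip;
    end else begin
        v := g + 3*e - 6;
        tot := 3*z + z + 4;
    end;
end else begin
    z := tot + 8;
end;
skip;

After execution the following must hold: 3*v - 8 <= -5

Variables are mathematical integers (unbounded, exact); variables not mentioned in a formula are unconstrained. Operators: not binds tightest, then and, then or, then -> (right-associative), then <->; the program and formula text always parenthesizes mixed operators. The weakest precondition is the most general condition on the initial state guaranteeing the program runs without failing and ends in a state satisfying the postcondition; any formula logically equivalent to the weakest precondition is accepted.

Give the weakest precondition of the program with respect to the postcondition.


Working backward. After the program, the postcondition 3*v - 8 <= -5 must hold; in canonical form it is 3*v <= 3.
Before skip: 3*v <= 3
Then branch requires ((3*e >= g + z - 2 and e + g >= -1) -> 3*v <= 3) and ((not (3*e >= g + z - 2 and e + g >= -1)) -> 9*e + 3*g <= 21); else branch requires 3*v <= 3.
Before the if: ((not (2*v < 12)) -> (((3*e >= g + z - 2 and e + g >= -1) -> 3*v <= 3) and ((not (3*e >= g + z - 2 and e + g >= -1)) -> 9*e + 3*g <= 21))) and (2*v < 12 -> 3*v <= 3)
Before e := 3*v - 7: ((not (2*v < 12)) -> (((9*v >= g + z + 19 and g + 3*v >= 6) -> 3*v <= 3) and ((not (9*v >= g + z + 19 and g + 3*v >= 6)) -> 3*g + 27*v <= 84))) and (2*v < 12 -> 3*v <= 3)
Answer: WP = ((not (2*v < 12)) -> (((9*v >= g + z + 19 and g + 3*v >= 6) -> 3*v <= 3) and ((not (9*v >= g + z + 19 and g + 3*v >= 6)) -> 3*g + 27*v <= 84))) and (2*v < 12 -> 3*v <= 3)


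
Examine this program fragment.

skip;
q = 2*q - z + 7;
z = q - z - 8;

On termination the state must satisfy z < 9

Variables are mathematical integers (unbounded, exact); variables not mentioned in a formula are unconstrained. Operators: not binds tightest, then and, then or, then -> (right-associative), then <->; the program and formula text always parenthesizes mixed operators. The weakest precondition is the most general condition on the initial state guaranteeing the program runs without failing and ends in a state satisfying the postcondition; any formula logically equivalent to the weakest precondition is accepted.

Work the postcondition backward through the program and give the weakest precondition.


Working backward. After the program, z < 9 must hold.
Before z := q - z - 8: q < z + 17
Before q := 2*q - z + 7: 2*q < 2*z + 10
Before skip: 2*q < 2*z + 10
Answer: WP = 2*q < 2*z + 10


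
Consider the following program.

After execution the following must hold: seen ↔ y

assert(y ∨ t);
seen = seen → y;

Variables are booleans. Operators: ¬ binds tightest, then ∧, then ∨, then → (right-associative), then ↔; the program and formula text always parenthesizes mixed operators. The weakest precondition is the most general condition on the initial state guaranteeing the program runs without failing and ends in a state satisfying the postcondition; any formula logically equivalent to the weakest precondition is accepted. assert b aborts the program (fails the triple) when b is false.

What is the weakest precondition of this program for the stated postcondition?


Working backward. After the program, seen ↔ y must hold.
Before seen := seen → y: (seen → y) ↔ y
Before assert y ∨ t: (y ∨ t) ∧ ((seen → y) ↔ y)
Answer: WP = (y ∨ t) ∧ ((seen → y) ↔ y)


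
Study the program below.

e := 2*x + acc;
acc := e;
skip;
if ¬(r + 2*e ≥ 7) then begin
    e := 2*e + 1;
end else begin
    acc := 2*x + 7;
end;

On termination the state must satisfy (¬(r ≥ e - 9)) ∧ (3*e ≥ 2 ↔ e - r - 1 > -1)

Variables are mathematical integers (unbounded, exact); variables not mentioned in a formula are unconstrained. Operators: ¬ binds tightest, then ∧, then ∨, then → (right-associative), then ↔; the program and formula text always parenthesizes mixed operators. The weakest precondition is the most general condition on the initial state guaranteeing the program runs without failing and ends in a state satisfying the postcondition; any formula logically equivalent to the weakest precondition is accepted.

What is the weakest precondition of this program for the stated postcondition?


Working backward. After the program, the postcondition (¬(r ≥ e - 9)) ∧ (3*e ≥ 2 ↔ e - r - 1 > -1) must hold; in canonical form it is (¬(r ≥ e - 9)) ∧ (3*e ≥ 2 ↔ e > r).
Then branch requires (¬(r ≥ 2*e - 8)) ∧ (6*e ≥ -1 ↔ 2*e > r - 1); else branch requires (¬(r ≥ e - 9)) ∧ (3*e ≥ 2 ↔ e > r).
Before the if: ((¬(2*e + r ≥ 7)) → ((¬(r ≥ 2*e - 8)) ∧ (6*e ≥ -1 ↔ 2*e > r - 1))) ∧ (2*e + r ≥ 7 → ((¬(r ≥ e - 9)) ∧ (3*e ≥ 2 ↔ e > r)))
Before skip: ((¬(2*e + r ≥ 7)) → ((¬(r ≥ 2*e - 8)) ∧ (6*e ≥ -1 ↔ 2*e > r - 1))) ∧ (2*e + r ≥ 7 → ((¬(r ≥ e - 9)) ∧ (3*e ≥ 2 ↔ e > r)))
Before acc := e: ((¬(2*e + r ≥ 7)) → ((¬(r ≥ 2*e - 8)) ∧ (6*e ≥ -1 ↔ 2*e > r - 1))) ∧ (2*e + r ≥ 7 → ((¬(r ≥ e - 9)) ∧ (3*e ≥ 2 ↔ e > r)))
Before e := 2*x + acc: ((¬(2*acc + r + 4*x ≥ 7)) → ((¬(r ≥ 2*acc + 4*x - 8)) ∧ (6*acc + 12*x ≥ -1 ↔ 2*acc + 4*x > r - 1))) ∧ (2*acc + r + 4*x ≥ 7 → ((¬(r ≥ acc + 2*x - 9)) ∧ (3*acc + 6*x ≥ 2 ↔ acc + 2*x > r)))
Answer: WP = ((¬(2*acc + r + 4*x ≥ 7)) → ((¬(r ≥ 2*acc + 4*x - 8)) ∧ (6*acc + 12*x ≥ -1 ↔ 2*acc + 4*x > r - 1))) ∧ (2*acc + r + 4*x ≥ 7 → ((¬(r ≥ acc + 2*x - 9)) ∧ (3*acc + 6*x ≥ 2 ↔ acc + 2*x > r)))


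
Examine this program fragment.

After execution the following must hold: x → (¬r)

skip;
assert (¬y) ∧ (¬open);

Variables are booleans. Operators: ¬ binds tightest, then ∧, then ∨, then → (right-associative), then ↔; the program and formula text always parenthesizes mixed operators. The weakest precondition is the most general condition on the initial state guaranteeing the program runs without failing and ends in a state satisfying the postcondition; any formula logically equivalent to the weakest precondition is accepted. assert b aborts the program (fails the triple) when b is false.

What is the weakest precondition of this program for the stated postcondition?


Working backward. After the program, x → (¬r) must hold.
Before assert (¬y) ∧ (¬open): (¬y) ∧ (¬open) ∧ (x → (¬r))
Before skip: (¬y) ∧ (¬open) ∧ (x → (¬r))
Answer: WP = (¬y) ∧ (¬open) ∧ (x → (¬r))


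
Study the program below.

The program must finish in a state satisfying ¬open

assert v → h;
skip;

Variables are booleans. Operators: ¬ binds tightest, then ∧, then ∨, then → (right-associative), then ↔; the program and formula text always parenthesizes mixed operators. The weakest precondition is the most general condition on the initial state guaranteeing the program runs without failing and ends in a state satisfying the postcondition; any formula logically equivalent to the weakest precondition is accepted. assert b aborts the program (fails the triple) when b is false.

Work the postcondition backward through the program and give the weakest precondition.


Working backward. After the program, ¬open must hold.
Before skip: ¬open
Before assert v → h: (v → h) ∧ (¬open)
Answer: WP = (v → h) ∧ (¬open)


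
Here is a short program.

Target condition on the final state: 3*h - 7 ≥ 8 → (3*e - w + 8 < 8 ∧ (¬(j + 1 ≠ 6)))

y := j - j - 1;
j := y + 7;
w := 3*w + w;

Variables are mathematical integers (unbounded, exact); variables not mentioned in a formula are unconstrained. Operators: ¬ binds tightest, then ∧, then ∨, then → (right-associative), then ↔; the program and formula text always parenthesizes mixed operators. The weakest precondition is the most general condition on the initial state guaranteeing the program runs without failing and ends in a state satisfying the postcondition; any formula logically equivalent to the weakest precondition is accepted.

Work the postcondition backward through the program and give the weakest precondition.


Working backward. After the program, the postcondition 3*h - 7 ≥ 8 → (3*e - w + 8 < 8 ∧ (¬(j + 1 ≠ 6))) must hold; in canonical form it is 3*h ≥ 15 → (3*e < w ∧ (¬(j ≠ 5))).
Before w := 3*w + w: 3*h ≥ 15 → (3*e < 4*w ∧ (¬(j ≠ 5)))
Before j := y + 7: 3*h ≥ 15 → (3*e < 4*w ∧ (¬(y ≠ -2)))
Before y := j - j - 1: ¬(3*h ≥ 15)
Answer: WP = ¬(3*h ≥ 15)


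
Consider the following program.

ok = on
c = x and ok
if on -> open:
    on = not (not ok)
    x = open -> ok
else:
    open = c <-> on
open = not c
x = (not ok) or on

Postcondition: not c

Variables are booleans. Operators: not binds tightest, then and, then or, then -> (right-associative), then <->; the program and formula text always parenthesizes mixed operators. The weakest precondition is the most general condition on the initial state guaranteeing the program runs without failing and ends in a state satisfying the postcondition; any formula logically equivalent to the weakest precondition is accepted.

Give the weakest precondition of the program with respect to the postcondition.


Working backward. After the program, not c must hold.
Before x := (not ok) or on: not c
Before open := not c: not c
Then branch requires not c; else branch requires not c.
Before the if: ((on -> open) -> (not c)) and ((not (on -> open)) -> (not c))
Before c := x and ok: ((on -> open) -> (not (x and ok))) and ((not (on -> open)) -> (not (x and ok)))
Before ok := on: ((on -> open) -> (not (x and on))) and ((not (on -> open)) -> (not (x and on)))
Answer: WP = ((on -> open) -> (not (x and on))) and ((not (on -> open)) -> (not (x and on)))


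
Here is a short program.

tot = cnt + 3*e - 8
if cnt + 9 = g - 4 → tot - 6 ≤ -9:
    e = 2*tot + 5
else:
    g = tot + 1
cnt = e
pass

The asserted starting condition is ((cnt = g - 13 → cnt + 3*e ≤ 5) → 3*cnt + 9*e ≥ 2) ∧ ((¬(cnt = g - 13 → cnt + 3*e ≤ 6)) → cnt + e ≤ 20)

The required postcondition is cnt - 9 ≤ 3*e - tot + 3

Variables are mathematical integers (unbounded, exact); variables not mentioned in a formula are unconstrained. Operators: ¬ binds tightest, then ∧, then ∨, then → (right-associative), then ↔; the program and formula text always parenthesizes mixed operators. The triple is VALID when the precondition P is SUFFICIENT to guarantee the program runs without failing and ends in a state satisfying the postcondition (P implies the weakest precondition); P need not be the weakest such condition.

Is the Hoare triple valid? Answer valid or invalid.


Working backward. After the program, the postcondition cnt - 9 ≤ 3*e - tot + 3 must hold; in canonical form it is cnt + tot ≤ 3*e + 12.
Before skip: cnt + tot ≤ 3*e + 12
Before cnt := e: tot ≤ 2*e + 12
Then branch requires 3*tot ≥ -22; else branch requires tot ≤ 2*e + 12.
Before the if: ((cnt = g - 13 → tot ≤ -3) → 3*tot ≥ -22) ∧ ((¬(cnt = g - 13 → tot ≤ -3)) → tot ≤ 2*e + 12)
Before tot := cnt + 3*e - 8: ((cnt = g - 13 → cnt + 3*e ≤ 5) → 3*cnt + 9*e ≥ 2) ∧ ((¬(cnt = g - 13 → cnt + 3*e ≤ 5)) → cnt + e ≤ 20)
The weakest precondition is ((cnt = g - 13 → cnt + 3*e ≤ 5) → 3*cnt + 9*e ≥ 2) ∧ ((¬(cnt = g - 13 → cnt + 3*e ≤ 5)) → cnt + e ≤ 20).
Check whether ((cnt = g - 13 → cnt + 3*e ≤ 5) → 3*cnt + 9*e ≥ 2) ∧ ((¬(cnt = g - 13 → cnt + 3*e ≤ 6)) → cnt + e ≤ 20) implies it.
Countermodel: at the initial state cnt = 30, e = -8, g = 43, the precondition holds but the weakest precondition fails.
Answer: invalid


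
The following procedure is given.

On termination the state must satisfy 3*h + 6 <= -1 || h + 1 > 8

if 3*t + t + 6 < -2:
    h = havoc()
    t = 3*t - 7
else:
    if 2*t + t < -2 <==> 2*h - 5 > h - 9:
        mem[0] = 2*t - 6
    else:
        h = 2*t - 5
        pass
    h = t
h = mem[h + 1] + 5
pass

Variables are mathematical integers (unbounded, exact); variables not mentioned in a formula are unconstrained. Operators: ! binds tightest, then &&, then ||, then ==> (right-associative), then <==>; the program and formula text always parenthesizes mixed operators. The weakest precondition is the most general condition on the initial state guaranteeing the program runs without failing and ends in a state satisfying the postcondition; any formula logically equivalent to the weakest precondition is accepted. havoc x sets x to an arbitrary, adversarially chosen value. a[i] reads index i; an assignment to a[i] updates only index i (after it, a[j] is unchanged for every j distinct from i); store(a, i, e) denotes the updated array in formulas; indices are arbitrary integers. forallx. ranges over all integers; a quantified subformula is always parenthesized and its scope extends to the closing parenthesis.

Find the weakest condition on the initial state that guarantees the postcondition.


Working backward. After the program, the postcondition 3*h + 6 <= -1 || h + 1 > 8 must hold; in canonical form it is 3*h <= -7 || h > 7.
Before skip: 3*h <= -7 || h > 7
Before h := mem[h + 1] + 5: 3*mem[h + 1] <= -22 || mem[h + 1] > 2
Then branch requires forall h_1. (3*mem[h_1 + 1] <= -22 || mem[h_1 + 1] > 2); else branch requires ((3*t < -2 <==> h > -4) ==> (3*store(mem, 0, 2*t - 6)[t + 1] <= -22 || store(mem, 0, 2*t - 6)[t + 1] > 2)) && ((!(3*t < -2 <==> h > -4)) ==> (3*mem[t + 1] <= -22 || mem[t + 1] > 2)).
Before the if: (4*t < -8 ==> (forall h_1. (3*mem[h_1 + 1] <= -22 || mem[h_1 + 1] > 2))) && ((!(4*t < -8)) ==> (((3*t < -2 <==> h > -4) ==> (3*store(mem, 0, 2*t - 6)[t + 1] <= -22 || store(mem, 0, 2*t - 6)[t + 1] > 2)) && ((!(3*t < -2 <==> h > -4)) ==> (3*mem[t + 1] <= -22 || mem[t + 1] > 2))))
Answer: WP = (4*t < -8 ==> (forall h_1. (3*mem[h_1 + 1] <= -22 || mem[h_1 + 1] > 2))) && ((!(4*t < -8)) ==> (((3*t < -2 <==> h > -4) ==> (3*store(mem, 0, 2*t - 6)[t + 1] <= -22 || store(mem, 0, 2*t - 6)[t + 1] > 2)) && ((!(3*t < -2 <==> h > -4)) ==> (3*mem[t + 1] <= -22 || mem[t + 1] > 2))))


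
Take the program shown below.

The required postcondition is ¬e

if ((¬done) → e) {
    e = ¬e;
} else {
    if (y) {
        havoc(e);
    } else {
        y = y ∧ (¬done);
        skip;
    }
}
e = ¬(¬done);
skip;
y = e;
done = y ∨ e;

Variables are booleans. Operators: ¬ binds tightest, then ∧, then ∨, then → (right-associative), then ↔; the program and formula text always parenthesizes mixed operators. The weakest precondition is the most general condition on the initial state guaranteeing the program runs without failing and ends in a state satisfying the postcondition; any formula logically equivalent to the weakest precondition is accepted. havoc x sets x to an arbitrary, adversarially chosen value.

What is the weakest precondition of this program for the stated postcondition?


Working backward. After the program, ¬e must hold.
Before done := y ∨ e: ¬e
Before y := e: ¬e
Before skip: ¬e
Before e := ¬(¬done): ¬done
Then branch requires ¬done; else branch requires (y → (¬done)) ∧ ((¬y) → (¬done)).
Before the if: (((¬done) → e) → (¬done)) ∧ ((¬((¬done) → e)) → ((y → (¬done)) ∧ ((¬y) → (¬done))))
Answer: WP = (((¬done) → e) → (¬done)) ∧ ((¬((¬done) → e)) → ((y → (¬done)) ∧ ((¬y) → (¬done))))


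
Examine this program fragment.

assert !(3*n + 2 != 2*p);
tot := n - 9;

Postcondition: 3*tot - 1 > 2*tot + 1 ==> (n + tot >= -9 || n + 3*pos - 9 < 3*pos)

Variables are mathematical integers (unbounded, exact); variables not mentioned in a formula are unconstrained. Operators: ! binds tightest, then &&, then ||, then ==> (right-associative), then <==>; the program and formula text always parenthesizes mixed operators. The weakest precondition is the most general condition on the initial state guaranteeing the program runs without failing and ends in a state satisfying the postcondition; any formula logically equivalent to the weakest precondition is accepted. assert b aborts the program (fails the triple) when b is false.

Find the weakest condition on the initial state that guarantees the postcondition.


Working backward. After the program, the postcondition 3*tot - 1 > 2*tot + 1 ==> (n + tot >= -9 || n + 3*pos - 9 < 3*pos) must hold; in canonical form it is tot > 2 ==> (n + tot >= -9 || n < 9).
Before tot := n - 9: n > 11 ==> (2*n >= 0 || n < 9)
Before assert !(3*n + 2 != 2*p): (!(3*n != 2*p - 2)) && (n > 11 ==> (2*n >= 0 || n < 9))
Answer: WP = (!(3*n != 2*p - 2)) && (n > 11 ==> (2*n >= 0 || n < 9))


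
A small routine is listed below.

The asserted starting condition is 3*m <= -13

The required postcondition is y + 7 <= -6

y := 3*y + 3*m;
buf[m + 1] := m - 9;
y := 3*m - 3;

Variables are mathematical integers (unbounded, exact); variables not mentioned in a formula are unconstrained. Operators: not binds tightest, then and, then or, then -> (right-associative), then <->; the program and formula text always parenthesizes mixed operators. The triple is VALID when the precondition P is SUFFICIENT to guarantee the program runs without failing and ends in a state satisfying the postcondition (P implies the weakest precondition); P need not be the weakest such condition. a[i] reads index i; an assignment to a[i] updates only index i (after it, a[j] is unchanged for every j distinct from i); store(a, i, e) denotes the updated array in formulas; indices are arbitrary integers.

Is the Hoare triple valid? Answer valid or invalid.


Working backward. After the program, the postcondition y + 7 <= -6 must hold; in canonical form it is y <= -13.
Before y := 3*m - 3: 3*m <= -10
Before buf[m + 1] := m - 9: 3*m <= -10
Before y := 3*y + 3*m: 3*m <= -10
The weakest precondition is 3*m <= -10.
Check whether 3*m <= -13 implies it.
Every state satisfying the precondition satisfies the weakest precondition: the implication holds.
Answer: valid


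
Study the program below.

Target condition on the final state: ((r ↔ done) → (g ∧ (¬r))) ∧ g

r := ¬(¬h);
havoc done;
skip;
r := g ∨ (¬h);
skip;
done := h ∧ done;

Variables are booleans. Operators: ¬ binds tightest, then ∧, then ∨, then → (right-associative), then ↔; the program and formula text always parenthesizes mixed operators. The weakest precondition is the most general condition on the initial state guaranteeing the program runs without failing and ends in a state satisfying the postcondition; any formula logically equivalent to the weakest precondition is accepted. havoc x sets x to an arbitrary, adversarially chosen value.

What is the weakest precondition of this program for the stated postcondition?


Working backward. After the program, ((r ↔ done) → (g ∧ (¬r))) ∧ g must hold.
Before done := h ∧ done: ((r ↔ (h ∧ done)) → (g ∧ (¬r))) ∧ g
Before skip: ((r ↔ (h ∧ done)) → (g ∧ (¬r))) ∧ g
Before r := g ∨ (¬h): (((g ∨ (¬h)) ↔ (h ∧ done)) → (g ∧ (¬(g ∨ (¬h))))) ∧ g
Before skip: (((g ∨ (¬h)) ↔ (h ∧ done)) → (g ∧ (¬(g ∨ (¬h))))) ∧ g
Before havoc done: (((g ∨ (¬h)) ↔ h) → (g ∧ (¬(g ∨ (¬h))))) ∧ g ∧ ((¬(g ∨ (¬h))) → (g ∧ (¬(g ∨ (¬h)))))
Before r := ¬(¬h): (((g ∨ (¬h)) ↔ h) → (g ∧ (¬(g ∨ (¬h))))) ∧ g ∧ ((¬(g ∨ (¬h))) → (g ∧ (¬(g ∨ (¬h)))))
Answer: WP = (((g ∨ (¬h)) ↔ h) → (g ∧ (¬(g ∨ (¬h))))) ∧ g ∧ ((¬(g ∨ (¬h))) → (g ∧ (¬(g ∨ (¬h)))))


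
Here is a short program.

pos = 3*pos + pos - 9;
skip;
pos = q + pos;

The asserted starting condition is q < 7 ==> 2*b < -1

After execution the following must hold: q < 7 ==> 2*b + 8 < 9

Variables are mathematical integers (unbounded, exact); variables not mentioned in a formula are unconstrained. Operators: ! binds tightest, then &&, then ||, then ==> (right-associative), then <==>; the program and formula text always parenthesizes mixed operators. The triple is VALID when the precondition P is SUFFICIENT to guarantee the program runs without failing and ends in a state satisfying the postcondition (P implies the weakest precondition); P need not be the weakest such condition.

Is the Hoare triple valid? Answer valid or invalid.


Working backward. After the program, the postcondition q < 7 ==> 2*b + 8 < 9 must hold; in canonical form it is q < 7 ==> 2*b < 1.
Before pos := q + pos: q < 7 ==> 2*b < 1
Before skip: q < 7 ==> 2*b < 1
Before pos := 3*pos + pos - 9: q < 7 ==> 2*b < 1
The weakest precondition is q < 7 ==> 2*b < 1.
Check whether q < 7 ==> 2*b < -1 implies it.
Every state satisfying the precondition satisfies the weakest precondition: the implication holds.
Answer: valid


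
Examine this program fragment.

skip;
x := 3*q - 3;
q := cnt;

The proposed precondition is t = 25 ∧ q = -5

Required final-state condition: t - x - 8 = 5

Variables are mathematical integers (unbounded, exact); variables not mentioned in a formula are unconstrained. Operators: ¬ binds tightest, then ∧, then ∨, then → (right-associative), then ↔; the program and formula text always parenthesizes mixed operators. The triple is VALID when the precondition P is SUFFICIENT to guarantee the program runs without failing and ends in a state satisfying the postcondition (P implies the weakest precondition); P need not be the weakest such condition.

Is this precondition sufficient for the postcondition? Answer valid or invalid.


Working backward. After the program, the postcondition t - x - 8 = 5 must hold; in canonical form it is t = x + 13.
Before q := cnt: t = x + 13
Before x := 3*q - 3: t = 3*q + 10
Before skip: t = 3*q + 10
The weakest precondition is t = 3*q + 10.
Check whether t = 25 ∧ q = -5 implies it.
Countermodel: at the initial state q = -5, t = 25, the precondition holds but the weakest precondition fails.
Answer: invalid


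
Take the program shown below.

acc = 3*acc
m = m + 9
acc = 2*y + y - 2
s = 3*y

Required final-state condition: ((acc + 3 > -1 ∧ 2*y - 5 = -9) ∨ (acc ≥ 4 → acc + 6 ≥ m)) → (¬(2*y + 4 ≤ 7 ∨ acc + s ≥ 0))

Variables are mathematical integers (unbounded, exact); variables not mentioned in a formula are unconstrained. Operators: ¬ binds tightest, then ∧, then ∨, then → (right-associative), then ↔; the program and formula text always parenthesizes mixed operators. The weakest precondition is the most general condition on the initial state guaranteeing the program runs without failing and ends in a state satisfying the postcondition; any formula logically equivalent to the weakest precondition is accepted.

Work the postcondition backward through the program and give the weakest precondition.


Working backward. After the program, the postcondition ((acc + 3 > -1 ∧ 2*y - 5 = -9) ∨ (acc ≥ 4 → acc + 6 ≥ m)) → (¬(2*y + 4 ≤ 7 ∨ acc + s ≥ 0)) must hold; in canonical form it is ((acc > -4 ∧ 2*y = -4) ∨ (acc ≥ 4 → acc ≥ m - 6)) → (¬(2*y ≤ 3 ∨ acc + s ≥ 0)).
Before s := 3*y: ((acc > -4 ∧ 2*y = -4) ∨ (acc ≥ 4 → acc ≥ m - 6)) → (¬(2*y ≤ 3 ∨ acc + 3*y ≥ 0))
Before acc := 2*y + y - 2: ((3*y > -2 ∧ 2*y = -4) ∨ (3*y ≥ 6 → 3*y ≥ m - 4)) → (¬(2*y ≤ 3 ∨ 6*y ≥ 2))
Before m := m + 9: ((3*y > -2 ∧ 2*y = -4) ∨ (3*y ≥ 6 → 3*y ≥ m + 5)) → (¬(2*y ≤ 3 ∨ 6*y ≥ 2))
Before acc := 3*acc: ((3*y > -2 ∧ 2*y = -4) ∨ (3*y ≥ 6 → 3*y ≥ m + 5)) → (¬(2*y ≤ 3 ∨ 6*y ≥ 2))
Answer: WP = ((3*y > -2 ∧ 2*y = -4) ∨ (3*y ≥ 6 → 3*y ≥ m + 5)) → (¬(2*y ≤ 3 ∨ 6*y ≥ 2))


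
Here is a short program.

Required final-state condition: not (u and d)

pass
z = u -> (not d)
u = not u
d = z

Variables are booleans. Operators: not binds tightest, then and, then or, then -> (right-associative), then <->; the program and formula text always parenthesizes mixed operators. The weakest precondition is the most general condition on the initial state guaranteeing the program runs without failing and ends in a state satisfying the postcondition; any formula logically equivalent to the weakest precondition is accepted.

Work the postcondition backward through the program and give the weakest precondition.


Working backward. After the program, not (u and d) must hold.
Before d := z: not (u and z)
Before u := not u: not ((not u) and z)
Before z := u -> (not d): not ((not u) and (u -> (not d)))
Before skip: not ((not u) and (u -> (not d)))
Answer: WP = not ((not u) and (u -> (not d)))


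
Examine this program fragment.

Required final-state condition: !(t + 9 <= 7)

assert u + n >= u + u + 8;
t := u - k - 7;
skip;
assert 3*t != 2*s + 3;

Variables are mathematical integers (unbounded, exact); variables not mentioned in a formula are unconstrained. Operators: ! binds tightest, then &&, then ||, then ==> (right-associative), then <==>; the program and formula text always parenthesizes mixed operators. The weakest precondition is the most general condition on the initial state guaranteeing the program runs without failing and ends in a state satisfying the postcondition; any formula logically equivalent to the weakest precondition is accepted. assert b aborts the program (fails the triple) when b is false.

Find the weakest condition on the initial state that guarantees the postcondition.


Working backward. After the program, the postcondition !(t + 9 <= 7) must hold; in canonical form it is !(t <= -2).
Before assert 3*t != 2*s + 3: 3*t != 2*s + 3 && (!(t <= -2))
Before skip: 3*t != 2*s + 3 && (!(t <= -2))
Before t := u - k - 7: 3*u != 3*k + 2*s + 24 && (!(u <= k + 5))
Before assert u + n >= u + u + 8: n >= u + 8 && 3*u != 3*k + 2*s + 24 && (!(u <= k + 5))
Answer: WP = n >= u + 8 && 3*u != 3*k + 2*s + 24 && (!(u <= k + 5))


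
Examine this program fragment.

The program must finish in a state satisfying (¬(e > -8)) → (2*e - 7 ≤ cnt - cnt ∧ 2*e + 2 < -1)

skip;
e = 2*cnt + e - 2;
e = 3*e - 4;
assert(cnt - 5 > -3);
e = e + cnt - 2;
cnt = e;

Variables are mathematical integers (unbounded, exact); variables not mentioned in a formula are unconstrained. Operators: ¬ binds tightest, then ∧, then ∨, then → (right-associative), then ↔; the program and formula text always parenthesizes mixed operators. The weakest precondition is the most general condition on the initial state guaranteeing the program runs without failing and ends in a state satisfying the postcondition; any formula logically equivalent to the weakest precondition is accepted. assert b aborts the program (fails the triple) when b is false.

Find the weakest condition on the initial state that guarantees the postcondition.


Working backward. After the program, the postcondition (¬(e > -8)) → (2*e - 7 ≤ cnt - cnt ∧ 2*e + 2 < -1) must hold; in canonical form it is (¬(e > -8)) → (2*e ≤ 7 ∧ 2*e < -3).
Before cnt := e: (¬(e > -8)) → (2*e ≤ 7 ∧ 2*e < -3)
Before e := e + cnt - 2: (¬(cnt + e > -6)) → (2*cnt + 2*e ≤ 11 ∧ 2*cnt + 2*e < 1)
Before assert cnt - 5 > -3: cnt > 2 ∧ ((¬(cnt + e > -6)) → (2*cnt + 2*e ≤ 11 ∧ 2*cnt + 2*e < 1))
Before e := 3*e - 4: cnt > 2 ∧ ((¬(cnt + 3*e > -2)) → (2*cnt + 6*e ≤ 19 ∧ 2*cnt + 6*e < 9))
Before e := 2*cnt + e - 2: cnt > 2 ∧ ((¬(7*cnt + 3*e > 4)) → (14*cnt + 6*e ≤ 31 ∧ 14*cnt + 6*e < 21))
Before skip: cnt > 2 ∧ ((¬(7*cnt + 3*e > 4)) → (14*cnt + 6*e ≤ 31 ∧ 14*cnt + 6*e < 21))
Answer: WP = cnt > 2 ∧ ((¬(7*cnt + 3*e > 4)) → (14*cnt + 6*e ≤ 31 ∧ 14*cnt + 6*e < 21))


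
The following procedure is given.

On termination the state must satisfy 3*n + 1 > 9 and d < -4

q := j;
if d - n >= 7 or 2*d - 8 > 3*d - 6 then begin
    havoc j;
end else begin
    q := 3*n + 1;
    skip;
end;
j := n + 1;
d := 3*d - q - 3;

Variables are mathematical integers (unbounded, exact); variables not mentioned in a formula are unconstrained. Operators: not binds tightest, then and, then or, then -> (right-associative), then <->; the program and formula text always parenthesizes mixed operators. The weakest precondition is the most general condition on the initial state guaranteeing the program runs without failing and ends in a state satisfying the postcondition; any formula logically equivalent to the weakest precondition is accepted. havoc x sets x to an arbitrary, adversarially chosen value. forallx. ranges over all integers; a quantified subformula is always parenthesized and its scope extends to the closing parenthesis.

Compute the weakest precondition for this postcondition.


Working backward. After the program, the postcondition 3*n + 1 > 9 and d < -4 must hold; in canonical form it is 3*n > 8 and d < -4.
Before d := 3*d - q - 3: 3*n > 8 and 3*d < q - 1
Before j := n + 1: 3*n > 8 and 3*d < q - 1
Then branch requires 3*n > 8 and 3*d < q - 1; else branch requires 3*n > 8 and 3*d < 3*n.
Before the if: ((d >= n + 7 or d < -2) -> (3*n > 8 and 3*d < q - 1)) and ((not (d >= n + 7 or d < -2)) -> (3*n > 8 and 3*d < 3*n))
Before q := j: ((d >= n + 7 or d < -2) -> (3*n > 8 and 3*d < j - 1)) and ((not (d >= n + 7 or d < -2)) -> (3*n > 8 and 3*d < 3*n))
Answer: WP = ((d >= n + 7 or d < -2) -> (3*n > 8 and 3*d < j - 1)) and ((not (d >= n + 7 or d < -2)) -> (3*n > 8 and 3*d < 3*n))


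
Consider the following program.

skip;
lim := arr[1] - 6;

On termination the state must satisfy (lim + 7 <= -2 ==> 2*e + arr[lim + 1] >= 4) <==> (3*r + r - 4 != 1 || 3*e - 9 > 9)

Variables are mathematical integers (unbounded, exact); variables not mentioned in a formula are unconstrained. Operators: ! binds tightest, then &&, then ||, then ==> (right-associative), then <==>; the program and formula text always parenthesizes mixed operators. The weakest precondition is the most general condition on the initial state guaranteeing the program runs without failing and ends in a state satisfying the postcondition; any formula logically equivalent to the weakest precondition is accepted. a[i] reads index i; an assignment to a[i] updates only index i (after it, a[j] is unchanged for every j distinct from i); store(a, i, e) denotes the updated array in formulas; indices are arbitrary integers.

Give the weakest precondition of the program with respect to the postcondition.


Working backward. After the program, the postcondition (lim + 7 <= -2 ==> 2*e + arr[lim + 1] >= 4) <==> (3*r + r - 4 != 1 || 3*e - 9 > 9) must hold; in canonical form it is (lim <= -9 ==> arr[lim + 1] + 2*e >= 4) <==> (4*r != 5 || 3*e > 18).
Before lim := arr[1] - 6: (arr[1] <= -3 ==> arr[arr[1] - 5] + 2*e >= 4) <==> (4*r != 5 || 3*e > 18)
Before skip: (arr[1] <= -3 ==> arr[arr[1] - 5] + 2*e >= 4) <==> (4*r != 5 || 3*e > 18)
Answer: WP = (arr[1] <= -3 ==> arr[arr[1] - 5] + 2*e >= 4) <==> (4*r != 5 || 3*e > 18)


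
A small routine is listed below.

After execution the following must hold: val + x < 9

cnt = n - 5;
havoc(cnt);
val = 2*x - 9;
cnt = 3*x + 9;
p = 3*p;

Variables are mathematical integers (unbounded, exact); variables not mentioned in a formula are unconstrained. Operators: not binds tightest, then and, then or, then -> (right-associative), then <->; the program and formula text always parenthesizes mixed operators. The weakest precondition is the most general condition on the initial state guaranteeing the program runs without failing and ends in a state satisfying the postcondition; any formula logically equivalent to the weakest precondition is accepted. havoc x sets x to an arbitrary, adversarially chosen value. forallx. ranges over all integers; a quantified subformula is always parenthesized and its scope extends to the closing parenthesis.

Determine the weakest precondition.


Working backward. After the program, val + x < 9 must hold.
Before p := 3*p: val + x < 9
Before cnt := 3*x + 9: val + x < 9
Before val := 2*x - 9: 3*x < 18
Before havoc cnt: 3*x < 18
Before cnt := n - 5: 3*x < 18
Answer: WP = 3*x < 18


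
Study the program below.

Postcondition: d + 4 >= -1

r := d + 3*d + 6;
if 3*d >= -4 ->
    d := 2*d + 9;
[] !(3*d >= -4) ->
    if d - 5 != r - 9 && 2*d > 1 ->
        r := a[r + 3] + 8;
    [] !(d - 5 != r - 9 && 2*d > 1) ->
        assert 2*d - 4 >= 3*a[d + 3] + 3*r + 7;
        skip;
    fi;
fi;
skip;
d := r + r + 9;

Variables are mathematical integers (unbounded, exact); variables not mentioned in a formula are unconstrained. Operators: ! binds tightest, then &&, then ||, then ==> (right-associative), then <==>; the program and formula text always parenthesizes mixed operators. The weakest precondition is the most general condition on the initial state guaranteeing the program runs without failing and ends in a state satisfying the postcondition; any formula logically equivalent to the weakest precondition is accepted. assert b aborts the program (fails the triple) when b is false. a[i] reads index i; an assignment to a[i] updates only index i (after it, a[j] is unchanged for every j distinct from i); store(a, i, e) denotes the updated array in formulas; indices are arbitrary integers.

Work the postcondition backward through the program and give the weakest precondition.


Working backward. After the program, the postcondition d + 4 >= -1 must hold; in canonical form it is d >= -5.
Before d := r + r + 9: 2*r >= -14
Before skip: 2*r >= -14
Then branch requires 2*r >= -14; else branch requires ((d != r - 4 && 2*d > 1) ==> 2*a[r + 3] >= -30) && ((!(d != r - 4 && 2*d > 1)) ==> (2*d >= 3*a[d + 3] + 3*r + 11 && 2*r >= -14)).
Before the if: (3*d >= -4 ==> 2*r >= -14) && ((!(3*d >= -4)) ==> (((d != r - 4 && 2*d > 1) ==> 2*a[r + 3] >= -30) && ((!(d != r - 4 && 2*d > 1)) ==> (2*d >= 3*a[d + 3] + 3*r + 11 && 2*r >= -14))))
Before r := d + 3*d + 6: (3*d >= -4 ==> 8*d >= -26) && ((!(3*d >= -4)) ==> (((3*d != -2 && 2*d > 1) ==> 2*a[4*d + 9] >= -30) && ((!(3*d != -2 && 2*d > 1)) ==> (3*a[d + 3] + 10*d <= -29 && 8*d >= -26))))
Answer: WP = (3*d >= -4 ==> 8*d >= -26) && ((!(3*d >= -4)) ==> (((3*d != -2 && 2*d > 1) ==> 2*a[4*d + 9] >= -30) && ((!(3*d != -2 && 2*d > 1)) ==> (3*a[d + 3] + 10*d <= -29 && 8*d >= -26))))
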